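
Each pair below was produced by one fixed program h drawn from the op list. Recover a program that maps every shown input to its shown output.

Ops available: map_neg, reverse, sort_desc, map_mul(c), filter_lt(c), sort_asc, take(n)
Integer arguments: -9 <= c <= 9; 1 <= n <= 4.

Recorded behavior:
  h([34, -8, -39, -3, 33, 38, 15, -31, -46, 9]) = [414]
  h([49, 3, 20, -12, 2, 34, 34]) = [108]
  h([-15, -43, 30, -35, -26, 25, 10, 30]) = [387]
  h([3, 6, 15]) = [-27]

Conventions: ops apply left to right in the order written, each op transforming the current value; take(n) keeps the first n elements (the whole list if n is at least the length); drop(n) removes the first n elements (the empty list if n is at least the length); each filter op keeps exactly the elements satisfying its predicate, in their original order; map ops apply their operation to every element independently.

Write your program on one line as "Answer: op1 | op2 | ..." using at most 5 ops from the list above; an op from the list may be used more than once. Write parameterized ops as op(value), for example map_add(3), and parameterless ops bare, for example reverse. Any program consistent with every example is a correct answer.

sort_desc | reverse | map_neg | take(1) | map_mul(9)

Check, running the answer program on each example:
  [34, -8, -39, -3, 33, 38, 15, -31, -46, 9] -> [38, 34, 33, 15, 9, -3, -8, -31, -39, -46] -> [-46, -39, -31, -8, -3, 9, 15, 33, 34, 38] -> [46, 39, 31, 8, 3, -9, -15, -33, -34, -38] -> [46] -> [414]
  [49, 3, 20, -12, 2, 34, 34] -> [49, 34, 34, 20, 3, 2, -12] -> [-12, 2, 3, 20, 34, 34, 49] -> [12, -2, -3, -20, -34, -34, -49] -> [12] -> [108]
  [-15, -43, 30, -35, -26, 25, 10, 30] -> [30, 30, 25, 10, -15, -26, -35, -43] -> [-43, -35, -26, -15, 10, 25, 30, 30] -> [43, 35, 26, 15, -10, -25, -30, -30] -> [43] -> [387]
  [3, 6, 15] -> [15, 6, 3] -> [3, 6, 15] -> [-3, -6, -15] -> [-3] -> [-27]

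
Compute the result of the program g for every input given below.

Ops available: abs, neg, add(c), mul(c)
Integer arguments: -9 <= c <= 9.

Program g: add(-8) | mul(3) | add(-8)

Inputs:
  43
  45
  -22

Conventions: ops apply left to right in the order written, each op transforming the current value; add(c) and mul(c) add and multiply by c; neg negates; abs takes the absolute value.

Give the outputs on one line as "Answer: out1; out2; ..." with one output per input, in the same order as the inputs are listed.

Execution, op by op:
  43 -> 35 -> 105 -> 97
  45 -> 37 -> 111 -> 103
  -22 -> -30 -> -90 -> -98

97; 103; -98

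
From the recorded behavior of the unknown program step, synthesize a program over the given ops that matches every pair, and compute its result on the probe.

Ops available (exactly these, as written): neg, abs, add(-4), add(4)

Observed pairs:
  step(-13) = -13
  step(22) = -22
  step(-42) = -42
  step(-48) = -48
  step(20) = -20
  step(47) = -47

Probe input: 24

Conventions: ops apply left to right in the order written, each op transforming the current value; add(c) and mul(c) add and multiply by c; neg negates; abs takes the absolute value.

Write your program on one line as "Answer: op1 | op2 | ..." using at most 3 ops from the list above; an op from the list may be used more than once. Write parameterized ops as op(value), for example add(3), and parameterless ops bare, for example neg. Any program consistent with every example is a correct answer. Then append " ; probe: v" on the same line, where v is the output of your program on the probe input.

neg | abs | neg ; probe: -24

Check, running the answer program on each example:
  -13 -> 13 -> 13 -> -13
  22 -> -22 -> 22 -> -22
  -42 -> 42 -> 42 -> -42
  -48 -> 48 -> 48 -> -48
  20 -> -20 -> 20 -> -20
  47 -> -47 -> 47 -> -47
  probe: 24 -> -24 -> 24 -> -24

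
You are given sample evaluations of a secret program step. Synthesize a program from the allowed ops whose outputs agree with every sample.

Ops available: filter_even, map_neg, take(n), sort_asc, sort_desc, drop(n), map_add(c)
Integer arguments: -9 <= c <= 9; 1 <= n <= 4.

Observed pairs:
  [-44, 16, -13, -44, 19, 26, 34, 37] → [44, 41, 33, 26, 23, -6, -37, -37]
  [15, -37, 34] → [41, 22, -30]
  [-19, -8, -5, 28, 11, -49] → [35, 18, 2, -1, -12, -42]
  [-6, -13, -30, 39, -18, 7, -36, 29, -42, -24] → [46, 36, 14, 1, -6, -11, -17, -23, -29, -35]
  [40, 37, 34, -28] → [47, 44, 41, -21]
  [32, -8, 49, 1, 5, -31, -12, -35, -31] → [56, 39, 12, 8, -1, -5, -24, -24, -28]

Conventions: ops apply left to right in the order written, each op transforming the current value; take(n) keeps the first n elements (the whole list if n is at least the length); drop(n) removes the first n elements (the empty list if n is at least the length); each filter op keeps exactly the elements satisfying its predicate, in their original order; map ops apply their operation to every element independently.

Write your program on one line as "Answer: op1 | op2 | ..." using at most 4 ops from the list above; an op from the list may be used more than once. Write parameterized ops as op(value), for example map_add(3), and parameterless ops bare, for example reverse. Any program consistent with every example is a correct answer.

map_add(7) | map_neg | sort_asc | map_neg

Check, running the answer program on each example:
  [-44, 16, -13, -44, 19, 26, 34, 37] -> [-37, 23, -6, -37, 26, 33, 41, 44] -> [37, -23, 6, 37, -26, -33, -41, -44] -> [-44, -41, -33, -26, -23, 6, 37, 37] -> [44, 41, 33, 26, 23, -6, -37, -37]
  [15, -37, 34] -> [22, -30, 41] -> [-22, 30, -41] -> [-41, -22, 30] -> [41, 22, -30]
  [-19, -8, -5, 28, 11, -49] -> [-12, -1, 2, 35, 18, -42] -> [12, 1, -2, -35, -18, 42] -> [-35, -18, -2, 1, 12, 42] -> [35, 18, 2, -1, -12, -42]
  [-6, -13, -30, 39, -18, 7, -36, 29, -42, -24] -> [1, -6, -23, 46, -11, 14, -29, 36, -35, -17] -> [-1, 6, 23, -46, 11, -14, 29, -36, 35, 17] -> [-46, -36, -14, -1, 6, 11, 17, 23, 29, 35] -> [46, 36, 14, 1, -6, -11, -17, -23, -29, -35]
  [40, 37, 34, -28] -> [47, 44, 41, -21] -> [-47, -44, -41, 21] -> [-47, -44, -41, 21] -> [47, 44, 41, -21]
  [32, -8, 49, 1, 5, -31, -12, -35, -31] -> [39, -1, 56, 8, 12, -24, -5, -28, -24] -> [-39, 1, -56, -8, -12, 24, 5, 28, 24] -> [-56, -39, -12, -8, 1, 5, 24, 24, 28] -> [56, 39, 12, 8, -1, -5, -24, -24, -28]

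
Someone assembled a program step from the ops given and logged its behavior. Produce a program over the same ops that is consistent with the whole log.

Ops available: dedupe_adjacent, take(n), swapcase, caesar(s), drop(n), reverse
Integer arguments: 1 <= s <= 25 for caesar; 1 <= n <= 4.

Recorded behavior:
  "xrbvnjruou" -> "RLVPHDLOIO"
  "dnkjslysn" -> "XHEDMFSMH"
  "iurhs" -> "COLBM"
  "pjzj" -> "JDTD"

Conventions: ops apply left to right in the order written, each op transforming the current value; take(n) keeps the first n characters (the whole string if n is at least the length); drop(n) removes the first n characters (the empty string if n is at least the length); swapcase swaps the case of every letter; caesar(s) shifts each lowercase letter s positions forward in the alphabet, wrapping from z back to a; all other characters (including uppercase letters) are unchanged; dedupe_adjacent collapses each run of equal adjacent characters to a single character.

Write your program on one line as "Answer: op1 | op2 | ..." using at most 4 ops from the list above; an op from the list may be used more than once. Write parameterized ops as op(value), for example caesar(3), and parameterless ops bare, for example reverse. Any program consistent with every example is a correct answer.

caesar(20) | reverse | swapcase | reverse

Check, running the answer program on each example:
  "xrbvnjruou" -> "rlvphdloio" -> "oioldhpvlr" -> "OIOLDHPVLR" -> "RLVPHDLOIO"
  "dnkjslysn" -> "xhedmfsmh" -> "hmsfmdehx" -> "HMSFMDEHX" -> "XHEDMFSMH"
  "iurhs" -> "colbm" -> "mbloc" -> "MBLOC" -> "COLBM"
  "pjzj" -> "jdtd" -> "dtdj" -> "DTDJ" -> "JDTD"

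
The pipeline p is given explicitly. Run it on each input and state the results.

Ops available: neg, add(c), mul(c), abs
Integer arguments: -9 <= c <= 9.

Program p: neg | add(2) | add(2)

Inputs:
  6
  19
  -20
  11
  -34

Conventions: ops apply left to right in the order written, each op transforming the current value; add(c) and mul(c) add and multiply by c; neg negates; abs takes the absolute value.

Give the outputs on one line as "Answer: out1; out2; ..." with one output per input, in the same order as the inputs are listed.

Execution, op by op:
  6 -> -6 -> -4 -> -2
  19 -> -19 -> -17 -> -15
  -20 -> 20 -> 22 -> 24
  11 -> -11 -> -9 -> -7
  -34 -> 34 -> 36 -> 38

-2; -15; 24; -7; 38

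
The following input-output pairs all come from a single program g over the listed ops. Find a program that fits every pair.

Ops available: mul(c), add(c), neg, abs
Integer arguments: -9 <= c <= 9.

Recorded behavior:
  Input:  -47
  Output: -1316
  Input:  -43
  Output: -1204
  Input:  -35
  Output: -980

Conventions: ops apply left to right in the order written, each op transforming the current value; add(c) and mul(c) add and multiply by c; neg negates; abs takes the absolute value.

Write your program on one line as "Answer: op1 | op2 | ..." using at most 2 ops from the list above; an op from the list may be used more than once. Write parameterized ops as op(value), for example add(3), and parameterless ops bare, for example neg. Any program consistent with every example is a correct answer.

mul(4) | mul(7)

Check, running the answer program on each example:
  -47 -> -188 -> -1316
  -43 -> -172 -> -1204
  -35 -> -140 -> -980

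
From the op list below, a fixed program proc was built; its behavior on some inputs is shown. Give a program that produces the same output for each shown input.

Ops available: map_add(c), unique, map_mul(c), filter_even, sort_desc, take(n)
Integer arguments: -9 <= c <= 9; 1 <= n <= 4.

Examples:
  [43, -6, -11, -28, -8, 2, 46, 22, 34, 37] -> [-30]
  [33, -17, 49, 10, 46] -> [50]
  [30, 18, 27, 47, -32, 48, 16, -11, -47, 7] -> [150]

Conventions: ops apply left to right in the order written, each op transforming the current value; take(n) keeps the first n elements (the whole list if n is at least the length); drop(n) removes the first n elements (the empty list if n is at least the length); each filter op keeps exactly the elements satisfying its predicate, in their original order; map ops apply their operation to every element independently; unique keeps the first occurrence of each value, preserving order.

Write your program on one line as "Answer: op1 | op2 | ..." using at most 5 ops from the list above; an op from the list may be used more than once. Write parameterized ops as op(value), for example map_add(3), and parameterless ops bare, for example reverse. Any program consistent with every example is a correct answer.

filter_even | map_mul(5) | take(3) | take(1)

Check, running the answer program on each example:
  [43, -6, -11, -28, -8, 2, 46, 22, 34, 37] -> [-6, -28, -8, 2, 46, 22, 34] -> [-30, -140, -40, 10, 230, 110, 170] -> [-30, -140, -40] -> [-30]
  [33, -17, 49, 10, 46] -> [10, 46] -> [50, 230] -> [50, 230] -> [50]
  [30, 18, 27, 47, -32, 48, 16, -11, -47, 7] -> [30, 18, -32, 48, 16] -> [150, 90, -160, 240, 80] -> [150, 90, -160] -> [150]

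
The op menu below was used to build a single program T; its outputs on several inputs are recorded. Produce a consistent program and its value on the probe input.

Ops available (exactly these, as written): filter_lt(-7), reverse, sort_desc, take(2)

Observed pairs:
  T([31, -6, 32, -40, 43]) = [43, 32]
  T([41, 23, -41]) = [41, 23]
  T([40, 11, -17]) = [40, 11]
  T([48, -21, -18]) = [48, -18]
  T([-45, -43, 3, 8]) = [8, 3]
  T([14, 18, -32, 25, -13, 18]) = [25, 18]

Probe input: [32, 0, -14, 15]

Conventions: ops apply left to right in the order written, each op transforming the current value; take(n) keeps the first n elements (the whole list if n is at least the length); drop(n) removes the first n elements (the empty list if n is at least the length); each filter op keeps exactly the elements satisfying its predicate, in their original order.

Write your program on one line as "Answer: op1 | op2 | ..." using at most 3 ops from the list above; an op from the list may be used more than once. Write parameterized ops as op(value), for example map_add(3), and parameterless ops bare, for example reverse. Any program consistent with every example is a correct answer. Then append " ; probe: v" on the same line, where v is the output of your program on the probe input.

sort_desc | take(2) ; probe: [32, 15]

Check, running the answer program on each example:
  [31, -6, 32, -40, 43] -> [43, 32, 31, -6, -40] -> [43, 32]
  [41, 23, -41] -> [41, 23, -41] -> [41, 23]
  [40, 11, -17] -> [40, 11, -17] -> [40, 11]
  [48, -21, -18] -> [48, -18, -21] -> [48, -18]
  [-45, -43, 3, 8] -> [8, 3, -43, -45] -> [8, 3]
  [14, 18, -32, 25, -13, 18] -> [25, 18, 18, 14, -13, -32] -> [25, 18]
  probe: [32, 0, -14, 15] -> [32, 15, 0, -14] -> [32, 15]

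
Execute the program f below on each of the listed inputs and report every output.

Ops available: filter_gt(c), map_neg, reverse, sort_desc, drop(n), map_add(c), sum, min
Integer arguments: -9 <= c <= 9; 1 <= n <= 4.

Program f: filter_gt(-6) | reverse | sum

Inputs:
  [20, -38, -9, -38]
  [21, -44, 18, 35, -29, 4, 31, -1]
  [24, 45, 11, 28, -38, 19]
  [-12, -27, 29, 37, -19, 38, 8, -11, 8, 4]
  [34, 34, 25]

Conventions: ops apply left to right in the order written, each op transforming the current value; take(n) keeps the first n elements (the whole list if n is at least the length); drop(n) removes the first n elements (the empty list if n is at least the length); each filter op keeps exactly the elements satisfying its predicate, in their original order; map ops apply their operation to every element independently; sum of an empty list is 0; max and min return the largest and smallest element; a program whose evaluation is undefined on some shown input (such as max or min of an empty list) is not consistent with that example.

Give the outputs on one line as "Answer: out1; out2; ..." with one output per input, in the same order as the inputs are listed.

Execution, op by op:
  [20, -38, -9, -38] -> [20] -> [20] -> 20
  [21, -44, 18, 35, -29, 4, 31, -1] -> [21, 18, 35, 4, 31, -1] -> [-1, 31, 4, 35, 18, 21] -> 108
  [24, 45, 11, 28, -38, 19] -> [24, 45, 11, 28, 19] -> [19, 28, 11, 45, 24] -> 127
  [-12, -27, 29, 37, -19, 38, 8, -11, 8, 4] -> [29, 37, 38, 8, 8, 4] -> [4, 8, 8, 38, 37, 29] -> 124
  [34, 34, 25] -> [34, 34, 25] -> [25, 34, 34] -> 93

20; 108; 127; 124; 93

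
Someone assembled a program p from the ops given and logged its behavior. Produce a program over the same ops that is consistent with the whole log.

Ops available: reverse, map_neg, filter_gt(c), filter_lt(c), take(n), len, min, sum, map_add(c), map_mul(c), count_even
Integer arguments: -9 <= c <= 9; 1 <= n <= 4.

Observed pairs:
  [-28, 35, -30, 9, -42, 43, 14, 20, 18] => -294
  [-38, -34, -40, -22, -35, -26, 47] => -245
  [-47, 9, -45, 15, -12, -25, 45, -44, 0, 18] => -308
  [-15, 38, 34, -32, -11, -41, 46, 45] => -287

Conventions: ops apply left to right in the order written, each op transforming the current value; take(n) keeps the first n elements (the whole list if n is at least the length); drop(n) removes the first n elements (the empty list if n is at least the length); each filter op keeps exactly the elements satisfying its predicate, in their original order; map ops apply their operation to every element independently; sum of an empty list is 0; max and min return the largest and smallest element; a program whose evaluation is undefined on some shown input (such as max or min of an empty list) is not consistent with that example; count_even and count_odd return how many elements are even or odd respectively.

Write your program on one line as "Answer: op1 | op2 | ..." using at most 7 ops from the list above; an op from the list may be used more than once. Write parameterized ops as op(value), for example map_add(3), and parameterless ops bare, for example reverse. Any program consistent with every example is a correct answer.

filter_lt(6) | reverse | take(2) | reverse | map_mul(7) | min

Check, running the answer program on each example:
  [-28, 35, -30, 9, -42, 43, 14, 20, 18] -> [-28, -30, -42] -> [-42, -30, -28] -> [-42, -30] -> [-30, -42] -> [-210, -294] -> -294
  [-38, -34, -40, -22, -35, -26, 47] -> [-38, -34, -40, -22, -35, -26] -> [-26, -35, -22, -40, -34, -38] -> [-26, -35] -> [-35, -26] -> [-245, -182] -> -245
  [-47, 9, -45, 15, -12, -25, 45, -44, 0, 18] -> [-47, -45, -12, -25, -44, 0] -> [0, -44, -25, -12, -45, -47] -> [0, -44] -> [-44, 0] -> [-308, 0] -> -308
  [-15, 38, 34, -32, -11, -41, 46, 45] -> [-15, -32, -11, -41] -> [-41, -11, -32, -15] -> [-41, -11] -> [-11, -41] -> [-77, -287] -> -287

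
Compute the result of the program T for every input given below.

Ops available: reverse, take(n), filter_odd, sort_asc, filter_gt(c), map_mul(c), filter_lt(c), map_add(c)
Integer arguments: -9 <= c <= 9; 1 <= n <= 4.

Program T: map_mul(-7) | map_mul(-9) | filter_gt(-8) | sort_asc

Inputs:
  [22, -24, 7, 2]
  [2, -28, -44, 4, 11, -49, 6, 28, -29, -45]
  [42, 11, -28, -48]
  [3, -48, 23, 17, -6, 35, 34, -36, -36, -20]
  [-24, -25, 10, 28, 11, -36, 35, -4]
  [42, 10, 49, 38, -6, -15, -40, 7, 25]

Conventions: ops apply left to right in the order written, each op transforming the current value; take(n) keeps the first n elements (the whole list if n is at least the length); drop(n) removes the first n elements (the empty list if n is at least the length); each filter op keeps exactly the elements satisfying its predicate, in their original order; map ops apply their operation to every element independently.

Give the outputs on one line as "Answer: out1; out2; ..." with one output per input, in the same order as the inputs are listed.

Execution, op by op:
  [22, -24, 7, 2] -> [-154, 168, -49, -14] -> [1386, -1512, 441, 126] -> [1386, 441, 126] -> [126, 441, 1386]
  [2, -28, -44, 4, 11, -49, 6, 28, -29, -45] -> [-14, 196, 308, -28, -77, 343, -42, -196, 203, 315] -> [126, -1764, -2772, 252, 693, -3087, 378, 1764, -1827, -2835] -> [126, 252, 693, 378, 1764] -> [126, 252, 378, 693, 1764]
  [42, 11, -28, -48] -> [-294, -77, 196, 336] -> [2646, 693, -1764, -3024] -> [2646, 693] -> [693, 2646]
  [3, -48, 23, 17, -6, 35, 34, -36, -36, -20] -> [-21, 336, -161, -119, 42, -245, -238, 252, 252, 140] -> [189, -3024, 1449, 1071, -378, 2205, 2142, -2268, -2268, -1260] -> [189, 1449, 1071, 2205, 2142] -> [189, 1071, 1449, 2142, 2205]
  [-24, -25, 10, 28, 11, -36, 35, -4] -> [168, 175, -70, -196, -77, 252, -245, 28] -> [-1512, -1575, 630, 1764, 693, -2268, 2205, -252] -> [630, 1764, 693, 2205] -> [630, 693, 1764, 2205]
  [42, 10, 49, 38, -6, -15, -40, 7, 25] -> [-294, -70, -343, -266, 42, 105, 280, -49, -175] -> [2646, 630, 3087, 2394, -378, -945, -2520, 441, 1575] -> [2646, 630, 3087, 2394, 441, 1575] -> [441, 630, 1575, 2394, 2646, 3087]

[126, 441, 1386]; [126, 252, 378, 693, 1764]; [693, 2646]; [189, 1071, 1449, 2142, 2205]; [630, 693, 1764, 2205]; [441, 630, 1575, 2394, 2646, 3087]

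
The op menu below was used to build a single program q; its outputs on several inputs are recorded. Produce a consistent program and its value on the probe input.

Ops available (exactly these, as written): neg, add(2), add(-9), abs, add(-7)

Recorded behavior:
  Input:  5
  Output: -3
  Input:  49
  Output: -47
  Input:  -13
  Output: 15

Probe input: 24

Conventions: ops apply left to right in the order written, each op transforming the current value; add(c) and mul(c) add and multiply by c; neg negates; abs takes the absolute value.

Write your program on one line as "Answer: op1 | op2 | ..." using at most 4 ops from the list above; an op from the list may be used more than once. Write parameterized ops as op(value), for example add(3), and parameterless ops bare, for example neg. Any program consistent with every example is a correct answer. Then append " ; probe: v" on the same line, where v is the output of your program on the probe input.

add(-9) | neg | add(-7) ; probe: -22

Check, running the answer program on each example:
  5 -> -4 -> 4 -> -3
  49 -> 40 -> -40 -> -47
  -13 -> -22 -> 22 -> 15
  probe: 24 -> 15 -> -15 -> -22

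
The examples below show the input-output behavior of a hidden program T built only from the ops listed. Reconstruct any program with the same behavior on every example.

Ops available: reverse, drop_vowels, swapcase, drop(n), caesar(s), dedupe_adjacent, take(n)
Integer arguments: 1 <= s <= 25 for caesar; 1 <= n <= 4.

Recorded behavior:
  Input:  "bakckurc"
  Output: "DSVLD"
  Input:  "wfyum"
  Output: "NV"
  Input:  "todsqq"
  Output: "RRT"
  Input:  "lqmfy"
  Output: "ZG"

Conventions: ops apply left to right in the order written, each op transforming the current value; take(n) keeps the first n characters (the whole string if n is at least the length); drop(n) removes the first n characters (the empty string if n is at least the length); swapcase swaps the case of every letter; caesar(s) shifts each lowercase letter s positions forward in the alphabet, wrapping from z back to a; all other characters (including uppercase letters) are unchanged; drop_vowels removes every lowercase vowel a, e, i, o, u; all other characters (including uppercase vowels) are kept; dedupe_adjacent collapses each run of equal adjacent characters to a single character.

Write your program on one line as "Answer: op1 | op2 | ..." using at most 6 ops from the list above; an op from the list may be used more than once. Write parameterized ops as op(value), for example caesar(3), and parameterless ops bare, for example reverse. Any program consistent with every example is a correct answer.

caesar(6) | caesar(21) | swapcase | drop(3) | reverse

Check, running the answer program on each example:
  "bakckurc" -> "hgqiqaxi" -> "cbldlvsd" -> "CBLDLVSD" -> "DLVSD" -> "DSVLD"
  "wfyum" -> "cleas" -> "xgzvn" -> "XGZVN" -> "VN" -> "NV"
  "todsqq" -> "zujyww" -> "upetrr" -> "UPETRR" -> "TRR" -> "RRT"
  "lqmfy" -> "rwsle" -> "mrngz" -> "MRNGZ" -> "GZ" -> "ZG"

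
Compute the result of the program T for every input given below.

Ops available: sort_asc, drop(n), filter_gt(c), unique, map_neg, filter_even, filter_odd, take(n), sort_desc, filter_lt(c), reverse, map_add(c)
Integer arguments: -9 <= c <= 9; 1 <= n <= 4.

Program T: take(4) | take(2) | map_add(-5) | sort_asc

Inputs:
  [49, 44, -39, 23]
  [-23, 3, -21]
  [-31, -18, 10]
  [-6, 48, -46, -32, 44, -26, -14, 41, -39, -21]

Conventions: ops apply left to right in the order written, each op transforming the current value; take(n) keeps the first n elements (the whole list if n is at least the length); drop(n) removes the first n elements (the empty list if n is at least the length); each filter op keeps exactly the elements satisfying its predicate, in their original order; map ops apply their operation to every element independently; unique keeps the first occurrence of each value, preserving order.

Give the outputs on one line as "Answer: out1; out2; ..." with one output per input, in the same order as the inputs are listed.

Execution, op by op:
  [49, 44, -39, 23] -> [49, 44, -39, 23] -> [49, 44] -> [44, 39] -> [39, 44]
  [-23, 3, -21] -> [-23, 3, -21] -> [-23, 3] -> [-28, -2] -> [-28, -2]
  [-31, -18, 10] -> [-31, -18, 10] -> [-31, -18] -> [-36, -23] -> [-36, -23]
  [-6, 48, -46, -32, 44, -26, -14, 41, -39, -21] -> [-6, 48, -46, -32] -> [-6, 48] -> [-11, 43] -> [-11, 43]

[39, 44]; [-28, -2]; [-36, -23]; [-11, 43]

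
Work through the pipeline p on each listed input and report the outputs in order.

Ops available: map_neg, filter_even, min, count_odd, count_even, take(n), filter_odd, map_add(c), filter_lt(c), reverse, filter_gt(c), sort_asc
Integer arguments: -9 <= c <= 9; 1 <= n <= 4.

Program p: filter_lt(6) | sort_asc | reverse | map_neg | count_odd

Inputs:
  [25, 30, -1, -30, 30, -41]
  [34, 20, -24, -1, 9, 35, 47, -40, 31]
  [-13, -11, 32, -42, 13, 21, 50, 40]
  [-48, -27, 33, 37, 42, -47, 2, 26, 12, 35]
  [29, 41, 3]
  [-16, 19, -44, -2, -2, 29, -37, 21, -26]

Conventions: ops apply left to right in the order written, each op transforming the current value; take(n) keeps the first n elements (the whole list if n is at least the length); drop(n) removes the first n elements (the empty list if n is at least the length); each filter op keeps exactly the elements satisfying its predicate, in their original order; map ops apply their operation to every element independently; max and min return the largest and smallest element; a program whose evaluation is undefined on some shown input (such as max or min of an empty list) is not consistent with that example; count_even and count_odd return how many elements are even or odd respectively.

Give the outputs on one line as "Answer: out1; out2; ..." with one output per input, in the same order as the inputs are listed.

Execution, op by op:
  [25, 30, -1, -30, 30, -41] -> [-1, -30, -41] -> [-41, -30, -1] -> [-1, -30, -41] -> [1, 30, 41] -> 2
  [34, 20, -24, -1, 9, 35, 47, -40, 31] -> [-24, -1, -40] -> [-40, -24, -1] -> [-1, -24, -40] -> [1, 24, 40] -> 1
  [-13, -11, 32, -42, 13, 21, 50, 40] -> [-13, -11, -42] -> [-42, -13, -11] -> [-11, -13, -42] -> [11, 13, 42] -> 2
  [-48, -27, 33, 37, 42, -47, 2, 26, 12, 35] -> [-48, -27, -47, 2] -> [-48, -47, -27, 2] -> [2, -27, -47, -48] -> [-2, 27, 47, 48] -> 2
  [29, 41, 3] -> [3] -> [3] -> [3] -> [-3] -> 1
  [-16, 19, -44, -2, -2, 29, -37, 21, -26] -> [-16, -44, -2, -2, -37, -26] -> [-44, -37, -26, -16, -2, -2] -> [-2, -2, -16, -26, -37, -44] -> [2, 2, 16, 26, 37, 44] -> 1

2; 1; 2; 2; 1; 1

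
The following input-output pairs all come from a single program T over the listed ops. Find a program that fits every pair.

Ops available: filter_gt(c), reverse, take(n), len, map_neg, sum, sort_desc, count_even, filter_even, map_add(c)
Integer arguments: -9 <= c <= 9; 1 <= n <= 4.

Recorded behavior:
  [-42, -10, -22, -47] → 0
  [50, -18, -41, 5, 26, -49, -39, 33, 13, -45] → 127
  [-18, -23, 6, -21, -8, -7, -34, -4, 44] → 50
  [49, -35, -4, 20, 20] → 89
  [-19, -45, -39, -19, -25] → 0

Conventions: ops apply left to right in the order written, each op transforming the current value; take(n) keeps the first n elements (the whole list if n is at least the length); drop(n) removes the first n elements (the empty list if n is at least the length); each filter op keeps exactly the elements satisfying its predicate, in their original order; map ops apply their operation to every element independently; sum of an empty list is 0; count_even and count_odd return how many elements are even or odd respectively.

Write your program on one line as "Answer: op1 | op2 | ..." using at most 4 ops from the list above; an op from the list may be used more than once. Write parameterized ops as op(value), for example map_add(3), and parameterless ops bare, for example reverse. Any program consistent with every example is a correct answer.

sort_desc | filter_gt(-1) | sum

Check, running the answer program on each example:
  [-42, -10, -22, -47] -> [-10, -22, -42, -47] -> [] -> 0
  [50, -18, -41, 5, 26, -49, -39, 33, 13, -45] -> [50, 33, 26, 13, 5, -18, -39, -41, -45, -49] -> [50, 33, 26, 13, 5] -> 127
  [-18, -23, 6, -21, -8, -7, -34, -4, 44] -> [44, 6, -4, -7, -8, -18, -21, -23, -34] -> [44, 6] -> 50
  [49, -35, -4, 20, 20] -> [49, 20, 20, -4, -35] -> [49, 20, 20] -> 89
  [-19, -45, -39, -19, -25] -> [-19, -19, -25, -39, -45] -> [] -> 0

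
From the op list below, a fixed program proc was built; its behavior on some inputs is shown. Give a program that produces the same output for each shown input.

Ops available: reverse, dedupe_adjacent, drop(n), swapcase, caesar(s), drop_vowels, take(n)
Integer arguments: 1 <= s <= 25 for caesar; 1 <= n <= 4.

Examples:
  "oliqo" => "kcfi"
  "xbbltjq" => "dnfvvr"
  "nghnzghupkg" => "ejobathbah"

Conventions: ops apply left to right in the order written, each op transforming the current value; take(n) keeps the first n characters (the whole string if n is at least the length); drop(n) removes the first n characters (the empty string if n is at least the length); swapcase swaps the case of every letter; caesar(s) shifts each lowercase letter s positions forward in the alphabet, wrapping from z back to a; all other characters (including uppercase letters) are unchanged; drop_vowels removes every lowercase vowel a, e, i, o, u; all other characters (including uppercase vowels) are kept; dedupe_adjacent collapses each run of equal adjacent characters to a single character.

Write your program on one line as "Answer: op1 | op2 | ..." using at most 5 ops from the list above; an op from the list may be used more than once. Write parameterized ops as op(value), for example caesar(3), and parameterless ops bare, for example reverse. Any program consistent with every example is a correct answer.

reverse | drop(1) | caesar(15) | caesar(5)

Check, running the answer program on each example:
  "oliqo" -> "oqilo" -> "qilo" -> "fxad" -> "kcfi"
  "xbbltjq" -> "qjtlbbx" -> "jtlbbx" -> "yiaqqm" -> "dnfvvr"
  "nghnzghupkg" -> "gkpuhgznhgn" -> "kpuhgznhgn" -> "zejwvocwvc" -> "ejobathbah"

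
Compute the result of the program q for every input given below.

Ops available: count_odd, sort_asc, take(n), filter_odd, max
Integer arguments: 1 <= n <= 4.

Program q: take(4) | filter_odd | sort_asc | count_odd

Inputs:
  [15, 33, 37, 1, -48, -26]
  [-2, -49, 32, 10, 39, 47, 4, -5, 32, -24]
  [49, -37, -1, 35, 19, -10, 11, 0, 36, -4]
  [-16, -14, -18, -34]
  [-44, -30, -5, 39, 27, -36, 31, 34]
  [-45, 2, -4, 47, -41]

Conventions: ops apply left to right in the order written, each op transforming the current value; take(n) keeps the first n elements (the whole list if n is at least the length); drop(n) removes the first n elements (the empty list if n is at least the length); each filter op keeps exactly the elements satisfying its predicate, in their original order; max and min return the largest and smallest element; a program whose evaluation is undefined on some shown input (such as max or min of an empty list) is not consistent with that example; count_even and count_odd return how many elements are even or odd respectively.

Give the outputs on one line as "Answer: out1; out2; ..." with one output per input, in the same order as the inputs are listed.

4; 1; 4; 0; 2; 2

Execution, op by op:
  [15, 33, 37, 1, -48, -26] -> [15, 33, 37, 1] -> [15, 33, 37, 1] -> [1, 15, 33, 37] -> 4
  [-2, -49, 32, 10, 39, 47, 4, -5, 32, -24] -> [-2, -49, 32, 10] -> [-49] -> [-49] -> 1
  [49, -37, -1, 35, 19, -10, 11, 0, 36, -4] -> [49, -37, -1, 35] -> [49, -37, -1, 35] -> [-37, -1, 35, 49] -> 4
  [-16, -14, -18, -34] -> [-16, -14, -18, -34] -> [] -> [] -> 0
  [-44, -30, -5, 39, 27, -36, 31, 34] -> [-44, -30, -5, 39] -> [-5, 39] -> [-5, 39] -> 2
  [-45, 2, -4, 47, -41] -> [-45, 2, -4, 47] -> [-45, 47] -> [-45, 47] -> 2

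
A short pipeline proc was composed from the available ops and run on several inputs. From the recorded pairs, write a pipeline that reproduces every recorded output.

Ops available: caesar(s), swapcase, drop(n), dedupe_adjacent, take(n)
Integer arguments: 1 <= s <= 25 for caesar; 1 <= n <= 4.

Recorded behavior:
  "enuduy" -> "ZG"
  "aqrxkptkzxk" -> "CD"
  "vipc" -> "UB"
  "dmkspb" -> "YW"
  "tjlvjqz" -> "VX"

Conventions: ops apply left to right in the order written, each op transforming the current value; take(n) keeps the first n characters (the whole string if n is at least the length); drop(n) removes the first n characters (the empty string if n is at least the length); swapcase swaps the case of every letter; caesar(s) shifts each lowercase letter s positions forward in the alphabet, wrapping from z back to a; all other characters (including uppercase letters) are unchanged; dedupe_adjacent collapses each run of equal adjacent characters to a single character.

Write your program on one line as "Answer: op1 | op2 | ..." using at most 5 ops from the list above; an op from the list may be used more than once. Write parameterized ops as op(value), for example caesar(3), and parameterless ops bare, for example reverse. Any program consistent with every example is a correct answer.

take(4) | drop(1) | caesar(12) | take(2) | swapcase

Check, running the answer program on each example:
  "enuduy" -> "enud" -> "nud" -> "zgp" -> "zg" -> "ZG"
  "aqrxkptkzxk" -> "aqrx" -> "qrx" -> "cdj" -> "cd" -> "CD"
  "vipc" -> "vipc" -> "ipc" -> "ubo" -> "ub" -> "UB"
  "dmkspb" -> "dmks" -> "mks" -> "ywe" -> "yw" -> "YW"
  "tjlvjqz" -> "tjlv" -> "jlv" -> "vxh" -> "vx" -> "VX"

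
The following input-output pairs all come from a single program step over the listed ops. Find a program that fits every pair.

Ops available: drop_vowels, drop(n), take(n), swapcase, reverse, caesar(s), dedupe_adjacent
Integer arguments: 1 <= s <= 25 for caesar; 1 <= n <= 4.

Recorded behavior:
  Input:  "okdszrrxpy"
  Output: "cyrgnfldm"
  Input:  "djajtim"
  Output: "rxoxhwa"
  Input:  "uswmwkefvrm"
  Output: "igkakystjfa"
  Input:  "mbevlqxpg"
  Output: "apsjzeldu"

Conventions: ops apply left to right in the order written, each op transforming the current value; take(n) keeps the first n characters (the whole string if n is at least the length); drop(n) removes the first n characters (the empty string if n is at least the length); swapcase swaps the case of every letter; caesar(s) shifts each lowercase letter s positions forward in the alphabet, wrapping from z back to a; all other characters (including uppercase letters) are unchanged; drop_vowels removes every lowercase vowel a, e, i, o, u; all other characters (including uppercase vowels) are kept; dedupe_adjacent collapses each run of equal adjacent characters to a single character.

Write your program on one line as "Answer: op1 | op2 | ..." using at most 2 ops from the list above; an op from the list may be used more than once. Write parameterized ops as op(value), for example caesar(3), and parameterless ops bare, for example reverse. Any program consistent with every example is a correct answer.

caesar(14) | dedupe_adjacent

Check, running the answer program on each example:
  "okdszrrxpy" -> "cyrgnffldm" -> "cyrgnfldm"
  "djajtim" -> "rxoxhwa" -> "rxoxhwa"
  "uswmwkefvrm" -> "igkakystjfa" -> "igkakystjfa"
  "mbevlqxpg" -> "apsjzeldu" -> "apsjzeldu"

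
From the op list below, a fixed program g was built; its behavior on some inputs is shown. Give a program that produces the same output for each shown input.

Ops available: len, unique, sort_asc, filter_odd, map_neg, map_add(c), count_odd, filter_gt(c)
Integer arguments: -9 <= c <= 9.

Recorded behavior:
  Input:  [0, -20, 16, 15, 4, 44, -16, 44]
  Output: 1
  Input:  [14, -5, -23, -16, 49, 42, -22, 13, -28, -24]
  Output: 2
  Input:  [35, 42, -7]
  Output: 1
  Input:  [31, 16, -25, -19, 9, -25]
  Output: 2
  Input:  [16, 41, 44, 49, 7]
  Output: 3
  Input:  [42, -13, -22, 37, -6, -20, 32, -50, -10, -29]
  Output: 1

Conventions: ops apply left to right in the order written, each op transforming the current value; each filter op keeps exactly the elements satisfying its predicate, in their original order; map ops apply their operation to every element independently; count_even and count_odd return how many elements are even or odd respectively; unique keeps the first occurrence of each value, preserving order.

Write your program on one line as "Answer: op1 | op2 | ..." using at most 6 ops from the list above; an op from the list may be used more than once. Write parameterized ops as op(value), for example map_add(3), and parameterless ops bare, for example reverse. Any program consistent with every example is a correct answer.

unique | filter_gt(-7) | filter_gt(6) | sort_asc | count_odd

Check, running the answer program on each example:
  [0, -20, 16, 15, 4, 44, -16, 44] -> [0, -20, 16, 15, 4, 44, -16] -> [0, 16, 15, 4, 44] -> [16, 15, 44] -> [15, 16, 44] -> 1
  [14, -5, -23, -16, 49, 42, -22, 13, -28, -24] -> [14, -5, -23, -16, 49, 42, -22, 13, -28, -24] -> [14, -5, 49, 42, 13] -> [14, 49, 42, 13] -> [13, 14, 42, 49] -> 2
  [35, 42, -7] -> [35, 42, -7] -> [35, 42] -> [35, 42] -> [35, 42] -> 1
  [31, 16, -25, -19, 9, -25] -> [31, 16, -25, -19, 9] -> [31, 16, 9] -> [31, 16, 9] -> [9, 16, 31] -> 2
  [16, 41, 44, 49, 7] -> [16, 41, 44, 49, 7] -> [16, 41, 44, 49, 7] -> [16, 41, 44, 49, 7] -> [7, 16, 41, 44, 49] -> 3
  [42, -13, -22, 37, -6, -20, 32, -50, -10, -29] -> [42, -13, -22, 37, -6, -20, 32, -50, -10, -29] -> [42, 37, -6, 32] -> [42, 37, 32] -> [32, 37, 42] -> 1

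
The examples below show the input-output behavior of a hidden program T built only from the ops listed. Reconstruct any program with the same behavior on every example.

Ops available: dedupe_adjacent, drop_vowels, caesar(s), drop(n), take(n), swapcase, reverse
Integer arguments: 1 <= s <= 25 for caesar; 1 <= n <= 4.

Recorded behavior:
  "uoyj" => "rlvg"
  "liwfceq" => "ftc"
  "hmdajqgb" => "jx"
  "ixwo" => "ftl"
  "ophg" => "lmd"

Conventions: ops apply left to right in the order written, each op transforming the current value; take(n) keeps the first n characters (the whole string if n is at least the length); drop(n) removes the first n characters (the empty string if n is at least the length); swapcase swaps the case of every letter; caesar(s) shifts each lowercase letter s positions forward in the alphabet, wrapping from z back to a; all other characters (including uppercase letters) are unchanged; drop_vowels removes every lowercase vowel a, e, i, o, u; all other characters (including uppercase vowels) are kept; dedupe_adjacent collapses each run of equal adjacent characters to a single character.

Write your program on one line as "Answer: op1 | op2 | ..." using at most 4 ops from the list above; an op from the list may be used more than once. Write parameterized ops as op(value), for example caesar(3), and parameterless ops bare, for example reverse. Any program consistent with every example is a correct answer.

take(4) | caesar(20) | caesar(3) | drop_vowels

Check, running the answer program on each example:
  "uoyj" -> "uoyj" -> "oisd" -> "rlvg" -> "rlvg"
  "liwfceq" -> "liwf" -> "fcqz" -> "iftc" -> "ftc"
  "hmdajqgb" -> "hmda" -> "bgxu" -> "ejax" -> "jx"
  "ixwo" -> "ixwo" -> "crqi" -> "futl" -> "ftl"
  "ophg" -> "ophg" -> "ijba" -> "lmed" -> "lmd"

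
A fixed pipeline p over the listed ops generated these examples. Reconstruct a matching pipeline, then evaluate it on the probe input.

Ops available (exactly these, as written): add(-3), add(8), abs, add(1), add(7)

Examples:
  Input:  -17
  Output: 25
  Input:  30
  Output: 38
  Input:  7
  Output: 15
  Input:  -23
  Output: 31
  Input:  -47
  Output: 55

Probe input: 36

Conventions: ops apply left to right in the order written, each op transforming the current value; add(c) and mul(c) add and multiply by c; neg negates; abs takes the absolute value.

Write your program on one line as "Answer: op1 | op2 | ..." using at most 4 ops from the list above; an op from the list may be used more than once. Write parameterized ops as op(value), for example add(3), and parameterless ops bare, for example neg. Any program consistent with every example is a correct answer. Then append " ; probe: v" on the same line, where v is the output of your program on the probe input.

abs | add(1) | add(7) ; probe: 44

Check, running the answer program on each example:
  -17 -> 17 -> 18 -> 25
  30 -> 30 -> 31 -> 38
  7 -> 7 -> 8 -> 15
  -23 -> 23 -> 24 -> 31
  -47 -> 47 -> 48 -> 55
  probe: 36 -> 36 -> 37 -> 44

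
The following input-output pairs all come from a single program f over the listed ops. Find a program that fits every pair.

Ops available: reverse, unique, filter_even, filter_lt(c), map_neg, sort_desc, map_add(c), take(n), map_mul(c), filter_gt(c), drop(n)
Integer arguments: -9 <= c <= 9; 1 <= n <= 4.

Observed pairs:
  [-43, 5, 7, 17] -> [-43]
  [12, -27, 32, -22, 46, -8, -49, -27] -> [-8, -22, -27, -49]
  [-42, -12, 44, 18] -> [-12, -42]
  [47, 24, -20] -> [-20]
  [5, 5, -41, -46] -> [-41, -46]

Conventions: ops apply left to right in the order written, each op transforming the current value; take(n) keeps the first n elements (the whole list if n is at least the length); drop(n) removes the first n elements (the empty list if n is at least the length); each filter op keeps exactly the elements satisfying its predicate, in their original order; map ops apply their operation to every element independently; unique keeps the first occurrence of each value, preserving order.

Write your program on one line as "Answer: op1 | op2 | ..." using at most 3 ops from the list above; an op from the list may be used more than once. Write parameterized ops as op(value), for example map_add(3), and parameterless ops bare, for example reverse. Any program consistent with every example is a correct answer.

unique | filter_lt(-5) | sort_desc

Check, running the answer program on each example:
  [-43, 5, 7, 17] -> [-43, 5, 7, 17] -> [-43] -> [-43]
  [12, -27, 32, -22, 46, -8, -49, -27] -> [12, -27, 32, -22, 46, -8, -49] -> [-27, -22, -8, -49] -> [-8, -22, -27, -49]
  [-42, -12, 44, 18] -> [-42, -12, 44, 18] -> [-42, -12] -> [-12, -42]
  [47, 24, -20] -> [47, 24, -20] -> [-20] -> [-20]
  [5, 5, -41, -46] -> [5, -41, -46] -> [-41, -46] -> [-41, -46]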